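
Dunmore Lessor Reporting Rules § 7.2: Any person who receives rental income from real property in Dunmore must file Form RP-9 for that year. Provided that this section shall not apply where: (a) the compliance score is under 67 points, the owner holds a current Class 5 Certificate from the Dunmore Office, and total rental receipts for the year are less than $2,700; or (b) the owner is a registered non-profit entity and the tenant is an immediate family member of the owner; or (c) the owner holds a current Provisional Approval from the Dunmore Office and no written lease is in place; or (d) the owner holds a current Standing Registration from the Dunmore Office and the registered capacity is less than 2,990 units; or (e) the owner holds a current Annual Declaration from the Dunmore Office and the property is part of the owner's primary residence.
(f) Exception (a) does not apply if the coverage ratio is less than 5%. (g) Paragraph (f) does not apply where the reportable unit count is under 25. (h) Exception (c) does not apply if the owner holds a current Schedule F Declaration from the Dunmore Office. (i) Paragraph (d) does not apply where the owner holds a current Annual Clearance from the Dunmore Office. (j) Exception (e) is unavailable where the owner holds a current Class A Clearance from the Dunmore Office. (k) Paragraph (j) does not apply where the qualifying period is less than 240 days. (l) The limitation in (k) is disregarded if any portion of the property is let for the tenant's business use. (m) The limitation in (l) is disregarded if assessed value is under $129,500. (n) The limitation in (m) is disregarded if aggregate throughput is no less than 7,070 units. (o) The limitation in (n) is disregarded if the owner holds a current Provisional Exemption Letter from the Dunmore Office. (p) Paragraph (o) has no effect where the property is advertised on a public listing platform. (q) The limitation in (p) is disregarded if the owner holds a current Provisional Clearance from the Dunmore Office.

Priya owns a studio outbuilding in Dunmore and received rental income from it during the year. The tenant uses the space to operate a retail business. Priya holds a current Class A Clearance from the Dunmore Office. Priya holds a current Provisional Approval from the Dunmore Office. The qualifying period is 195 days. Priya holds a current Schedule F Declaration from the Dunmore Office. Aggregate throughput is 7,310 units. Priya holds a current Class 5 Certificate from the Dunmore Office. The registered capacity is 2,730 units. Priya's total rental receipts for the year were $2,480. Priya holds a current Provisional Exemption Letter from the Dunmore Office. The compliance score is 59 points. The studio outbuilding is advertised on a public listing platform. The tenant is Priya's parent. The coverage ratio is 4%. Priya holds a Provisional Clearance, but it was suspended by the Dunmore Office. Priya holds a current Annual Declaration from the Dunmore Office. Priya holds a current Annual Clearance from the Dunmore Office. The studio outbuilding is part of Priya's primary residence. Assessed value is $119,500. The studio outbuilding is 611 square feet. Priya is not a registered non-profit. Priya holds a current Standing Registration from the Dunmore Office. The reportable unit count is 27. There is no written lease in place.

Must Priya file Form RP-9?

Exception (a)'s conditions are all satisfied: the compliance score is 59 points, under the 67 points limit; a current Class 5 Certificate is held; total rental receipts for the year are $2,480, less than the $2,700 limit. However, paragraphs (f)–(g) must be considered: (f) operates against (a): the coverage ratio is 4%, less than the 5% limit. (g) is not triggered (the reportable unit count is 27, not under 25), so (f) stands. So (a) is unavailable.
Exception (b) fails — Priya is not a registered non-profit.
Exception (c): a current Provisional Approval is held; there is no written lease — every condition holds. But: (h) is engaged — a current Schedule F Declaration is held. (c) is therefore removed.
Exception (d) is satisfied on its face — a current Standing Registration is held; the registered capacity is 2,730 units, less than the 2,990 units limit. But applying paragraph (i): (i) is engaged — a current Annual Clearance is held. (d) is therefore removed.
Exception (e) is satisfied on its face — a current Annual Declaration is held; the studio outbuilding is part of the primary residence. But applying paragraphs (j)–(q): (j) operates against (e): a current Class A Clearance is held. (k) would limit (j) — the qualifying period is 195 days, less than the 240 days limit — but (l) sets (k) aside: (l) applies — the space is let for business use. (m) would limit (l) — assessed value is $119,500, under the $129,500 limit — but (n) sets (m) aside: (n) operates against (m): aggregate throughput is 7,310 units, meeting the 7,070 units threshold. (o) would limit (n) — a current Provisional Exemption Letter is held — but (p) sets (o) aside: (p) operates — the property is publicly advertised. (q) is not triggered (no current Provisional Clearance is held), so (p) stands. Exception (e) does not apply.
Every exception is unavailable, so the rule governs.

Yes — Priya must file Form RP-9.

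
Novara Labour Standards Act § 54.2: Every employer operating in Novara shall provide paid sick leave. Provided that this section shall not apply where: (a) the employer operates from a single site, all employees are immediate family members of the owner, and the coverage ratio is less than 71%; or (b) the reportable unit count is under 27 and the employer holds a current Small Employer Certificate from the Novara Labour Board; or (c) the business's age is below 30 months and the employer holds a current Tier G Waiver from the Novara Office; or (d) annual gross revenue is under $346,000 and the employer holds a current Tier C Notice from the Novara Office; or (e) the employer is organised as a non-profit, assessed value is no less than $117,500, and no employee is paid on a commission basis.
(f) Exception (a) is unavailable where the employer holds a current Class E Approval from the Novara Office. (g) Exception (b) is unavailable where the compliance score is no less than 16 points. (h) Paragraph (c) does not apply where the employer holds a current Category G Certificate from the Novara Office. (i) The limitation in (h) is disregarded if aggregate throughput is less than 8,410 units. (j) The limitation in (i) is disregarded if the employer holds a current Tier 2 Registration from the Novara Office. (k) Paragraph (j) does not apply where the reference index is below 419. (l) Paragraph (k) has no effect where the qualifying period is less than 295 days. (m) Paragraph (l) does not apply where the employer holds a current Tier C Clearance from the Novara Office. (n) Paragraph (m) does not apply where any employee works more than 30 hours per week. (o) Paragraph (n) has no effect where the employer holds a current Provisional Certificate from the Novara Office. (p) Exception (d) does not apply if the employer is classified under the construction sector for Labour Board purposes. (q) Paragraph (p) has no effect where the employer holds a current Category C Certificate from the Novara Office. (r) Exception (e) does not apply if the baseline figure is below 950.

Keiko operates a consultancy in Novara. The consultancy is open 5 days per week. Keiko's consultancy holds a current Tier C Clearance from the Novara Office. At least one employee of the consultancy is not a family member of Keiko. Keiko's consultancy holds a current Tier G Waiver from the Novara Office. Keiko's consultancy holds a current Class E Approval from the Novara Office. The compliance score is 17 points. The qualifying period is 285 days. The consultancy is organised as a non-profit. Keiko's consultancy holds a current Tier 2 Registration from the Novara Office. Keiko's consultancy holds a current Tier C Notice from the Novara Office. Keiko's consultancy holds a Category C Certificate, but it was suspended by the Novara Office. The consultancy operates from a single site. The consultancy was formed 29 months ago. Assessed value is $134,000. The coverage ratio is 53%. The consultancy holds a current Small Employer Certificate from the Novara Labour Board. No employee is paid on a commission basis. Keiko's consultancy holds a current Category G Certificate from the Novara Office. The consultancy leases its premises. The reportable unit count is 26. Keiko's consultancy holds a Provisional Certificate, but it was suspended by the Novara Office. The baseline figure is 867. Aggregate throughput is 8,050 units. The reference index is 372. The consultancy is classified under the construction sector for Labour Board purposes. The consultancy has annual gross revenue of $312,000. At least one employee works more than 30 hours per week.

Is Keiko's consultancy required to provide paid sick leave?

Yes — Keiko's consultancy must provide paid sick leave.

Exception (a) fails — at least one employee is not a family member.
Exception (b): the reportable unit count is 26, under the 27 limit; a current Small Employer Certificate is held — every condition holds. Turning to paragraph (g): (g) applies — the compliance score is 17 points, meeting the 16 points threshold. (b) is therefore removed.
Exception (c)'s conditions are all satisfied: the business's age is 29 months, below the 30 months limit; a current Tier G Waiver is held. But: (h) is engaged — a current Category G Certificate is held. (i) operates (aggregate throughput is 8,050 units, less than the 8,410 units limit), but yields to (j): (j) operates against (i): a current Tier 2 Registration is held. (k) applies (the reference index is 372, below the 419 limit), but yields to (l): (l) operates against (k): the qualifying period is 285 days, less than the 295 days limit. (m) would limit (l) — a current Tier C Clearance is held — but (n) sets (m) aside: (n) operates against (m): at least one employee exceeds 30 hours/week. (o), which would lift (n), is not engaged — the Provisional Certificate is not current. Exception (c) does not apply.
All of (d)'s requirements are met (annual gross revenue is $312,000, under the $346,000 limit; a current Tier C Notice is held). However, paragraphs (p)–(q) must be considered: (p) operates against (d): the consultancy is classified under the construction sector. (q), which would lift (p), does not operate here — there is no Category C Certificate in force. So (d) is unavailable.
Exception (e) is satisfied on its face — the employer is a non-profit; assessed value is $134,000, meeting the $117,500 threshold; no employee is paid on commission. But: (r) operates against (e): the baseline figure is 867, below the 950 limit. So (e) is unavailable.
Every exception is unavailable, so the rule governs.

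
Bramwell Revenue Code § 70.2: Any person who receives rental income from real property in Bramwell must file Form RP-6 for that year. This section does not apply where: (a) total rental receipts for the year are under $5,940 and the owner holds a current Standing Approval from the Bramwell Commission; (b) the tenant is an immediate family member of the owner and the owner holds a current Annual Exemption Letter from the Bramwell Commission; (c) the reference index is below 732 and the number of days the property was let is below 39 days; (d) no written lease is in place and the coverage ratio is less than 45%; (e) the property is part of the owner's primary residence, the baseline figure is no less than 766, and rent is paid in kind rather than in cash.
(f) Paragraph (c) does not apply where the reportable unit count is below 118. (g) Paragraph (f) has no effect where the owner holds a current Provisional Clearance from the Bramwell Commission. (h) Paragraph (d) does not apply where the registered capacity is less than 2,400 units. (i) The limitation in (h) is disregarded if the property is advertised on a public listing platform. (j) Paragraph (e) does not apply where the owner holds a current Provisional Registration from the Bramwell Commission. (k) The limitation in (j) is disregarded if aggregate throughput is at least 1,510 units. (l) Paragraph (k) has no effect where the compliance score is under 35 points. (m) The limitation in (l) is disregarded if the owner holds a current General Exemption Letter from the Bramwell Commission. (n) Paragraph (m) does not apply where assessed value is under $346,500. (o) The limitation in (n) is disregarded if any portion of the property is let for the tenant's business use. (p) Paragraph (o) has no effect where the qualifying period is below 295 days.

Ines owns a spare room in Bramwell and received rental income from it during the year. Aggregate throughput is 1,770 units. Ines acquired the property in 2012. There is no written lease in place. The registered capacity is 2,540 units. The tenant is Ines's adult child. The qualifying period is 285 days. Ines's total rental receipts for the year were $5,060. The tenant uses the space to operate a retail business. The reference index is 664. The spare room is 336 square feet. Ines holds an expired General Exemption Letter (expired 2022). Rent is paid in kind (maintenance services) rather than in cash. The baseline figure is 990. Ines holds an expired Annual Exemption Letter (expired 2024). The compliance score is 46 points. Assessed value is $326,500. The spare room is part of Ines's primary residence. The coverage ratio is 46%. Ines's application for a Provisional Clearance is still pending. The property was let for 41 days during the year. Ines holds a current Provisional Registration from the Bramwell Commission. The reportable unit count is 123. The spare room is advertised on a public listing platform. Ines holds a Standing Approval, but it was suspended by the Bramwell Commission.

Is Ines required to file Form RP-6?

No — exception (e) applies; Ines is not required to file Form RP-6.

Exception (a) requires that the owner holds a current Standing Approval from the Bramwell Commission; but no current Standing Approval is held, so (a) is unavailable.
Exception (b) does not apply: the Annual Exemption Letter is not current.
Exception (c) requires that the number of days the property was let is below 39 days; but the number of days the property was let is 41 days, not below 39 days, so (c) is unavailable.
Exception (d) fails — the coverage ratio is 46%, not less than 45%.
All of (e)'s requirements are met (the spare room is part of the primary residence; the baseline figure is 990, meeting the 766 threshold; rent is paid in kind). Applying paragraphs (j)–(p): (j) would limit (e) — a current Provisional Registration is held — but (k) sets (j) aside: (k) operates against (j): aggregate throughput is 1,770 units, meeting the 1,510 units threshold. (l), which would lift (k), is not triggered — the compliance score is 46 points, not under 35 points. So (e) applies.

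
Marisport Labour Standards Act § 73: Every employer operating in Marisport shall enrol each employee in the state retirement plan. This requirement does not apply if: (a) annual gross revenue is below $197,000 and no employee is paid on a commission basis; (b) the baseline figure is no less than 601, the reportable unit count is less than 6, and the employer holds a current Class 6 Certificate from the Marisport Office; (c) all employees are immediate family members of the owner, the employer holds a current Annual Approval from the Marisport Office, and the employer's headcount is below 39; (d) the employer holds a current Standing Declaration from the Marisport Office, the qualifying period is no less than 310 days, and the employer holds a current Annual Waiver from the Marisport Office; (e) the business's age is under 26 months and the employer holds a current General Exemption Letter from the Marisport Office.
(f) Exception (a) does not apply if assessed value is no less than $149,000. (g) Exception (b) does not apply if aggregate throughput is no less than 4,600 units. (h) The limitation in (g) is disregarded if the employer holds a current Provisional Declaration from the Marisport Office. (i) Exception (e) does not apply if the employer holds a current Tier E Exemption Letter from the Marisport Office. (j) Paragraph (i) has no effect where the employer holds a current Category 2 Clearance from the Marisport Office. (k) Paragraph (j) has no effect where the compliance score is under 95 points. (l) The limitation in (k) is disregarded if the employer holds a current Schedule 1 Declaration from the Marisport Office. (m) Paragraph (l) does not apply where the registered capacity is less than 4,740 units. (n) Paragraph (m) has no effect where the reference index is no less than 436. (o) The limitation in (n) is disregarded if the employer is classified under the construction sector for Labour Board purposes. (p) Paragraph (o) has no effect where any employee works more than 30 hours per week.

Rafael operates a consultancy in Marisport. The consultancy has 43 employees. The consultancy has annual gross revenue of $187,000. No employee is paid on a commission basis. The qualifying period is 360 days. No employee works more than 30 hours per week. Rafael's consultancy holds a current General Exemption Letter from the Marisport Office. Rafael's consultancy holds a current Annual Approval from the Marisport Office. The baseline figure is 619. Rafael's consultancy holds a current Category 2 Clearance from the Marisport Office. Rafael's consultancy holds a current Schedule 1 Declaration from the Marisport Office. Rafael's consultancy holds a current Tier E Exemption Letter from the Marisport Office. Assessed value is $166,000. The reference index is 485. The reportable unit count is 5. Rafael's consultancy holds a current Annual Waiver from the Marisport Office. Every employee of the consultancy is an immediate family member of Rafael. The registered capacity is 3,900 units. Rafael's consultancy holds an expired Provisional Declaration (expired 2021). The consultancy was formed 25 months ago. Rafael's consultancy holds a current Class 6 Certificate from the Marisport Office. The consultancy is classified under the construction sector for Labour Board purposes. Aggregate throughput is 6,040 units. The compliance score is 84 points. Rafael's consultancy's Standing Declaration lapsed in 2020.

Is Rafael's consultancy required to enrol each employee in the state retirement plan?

Yes — Rafael's consultancy must enrol each employee in the state retirement plan.

Exception (a) is satisfied on its face — annual gross revenue is $187,000, below the $197,000 limit; no employee is paid on commission. However, paragraph (f) must be considered: (f) operates against (a): assessed value is $166,000, meeting the $149,000 threshold. Exception (a) does not apply.
Exception (b): the baseline figure is 619, meeting the 601 threshold; the reportable unit count is 5, less than the 6 limit; a current Class 6 Certificate is held — every condition holds. Turning to paragraphs (g)–(h): (g) operates against (b): aggregate throughput is 6,040 units, meeting the 4,600 units threshold. (h), which would lift (g), is not triggered — there is no Provisional Declaration in force. (b) is therefore removed.
Exception (c) does not apply: the employer's headcount is 43, not below 39.
Exception (d) fails — there is no Standing Declaration in force.
Exception (e) is satisfied on its face — the business's age is 25 months, under the 26 months limit; a current General Exemption Letter is held. But: (i) operates — a current Tier E Exemption Letter is held. (j) applies (a current Category 2 Clearance is held), but is itself disapplied by (k): (k) is triggered — the compliance score is 84 points, under the 95 points limit. (l) would limit (k) — a current Schedule 1 Declaration is held — but (m) sets (l) aside: (m) operates against (l): the registered capacity is 3,900 units, less than the 4,740 units limit. (n) would limit (m) — the reference index is 485, meeting the 436 threshold — but (o) sets (n) aside: (o) is engaged — the consultancy is classified under the construction sector. (p), which would lift (o), is not triggered — no employee exceeds 30 hours/week. So (e) is unavailable.
Every exception is unavailable, so the rule governs.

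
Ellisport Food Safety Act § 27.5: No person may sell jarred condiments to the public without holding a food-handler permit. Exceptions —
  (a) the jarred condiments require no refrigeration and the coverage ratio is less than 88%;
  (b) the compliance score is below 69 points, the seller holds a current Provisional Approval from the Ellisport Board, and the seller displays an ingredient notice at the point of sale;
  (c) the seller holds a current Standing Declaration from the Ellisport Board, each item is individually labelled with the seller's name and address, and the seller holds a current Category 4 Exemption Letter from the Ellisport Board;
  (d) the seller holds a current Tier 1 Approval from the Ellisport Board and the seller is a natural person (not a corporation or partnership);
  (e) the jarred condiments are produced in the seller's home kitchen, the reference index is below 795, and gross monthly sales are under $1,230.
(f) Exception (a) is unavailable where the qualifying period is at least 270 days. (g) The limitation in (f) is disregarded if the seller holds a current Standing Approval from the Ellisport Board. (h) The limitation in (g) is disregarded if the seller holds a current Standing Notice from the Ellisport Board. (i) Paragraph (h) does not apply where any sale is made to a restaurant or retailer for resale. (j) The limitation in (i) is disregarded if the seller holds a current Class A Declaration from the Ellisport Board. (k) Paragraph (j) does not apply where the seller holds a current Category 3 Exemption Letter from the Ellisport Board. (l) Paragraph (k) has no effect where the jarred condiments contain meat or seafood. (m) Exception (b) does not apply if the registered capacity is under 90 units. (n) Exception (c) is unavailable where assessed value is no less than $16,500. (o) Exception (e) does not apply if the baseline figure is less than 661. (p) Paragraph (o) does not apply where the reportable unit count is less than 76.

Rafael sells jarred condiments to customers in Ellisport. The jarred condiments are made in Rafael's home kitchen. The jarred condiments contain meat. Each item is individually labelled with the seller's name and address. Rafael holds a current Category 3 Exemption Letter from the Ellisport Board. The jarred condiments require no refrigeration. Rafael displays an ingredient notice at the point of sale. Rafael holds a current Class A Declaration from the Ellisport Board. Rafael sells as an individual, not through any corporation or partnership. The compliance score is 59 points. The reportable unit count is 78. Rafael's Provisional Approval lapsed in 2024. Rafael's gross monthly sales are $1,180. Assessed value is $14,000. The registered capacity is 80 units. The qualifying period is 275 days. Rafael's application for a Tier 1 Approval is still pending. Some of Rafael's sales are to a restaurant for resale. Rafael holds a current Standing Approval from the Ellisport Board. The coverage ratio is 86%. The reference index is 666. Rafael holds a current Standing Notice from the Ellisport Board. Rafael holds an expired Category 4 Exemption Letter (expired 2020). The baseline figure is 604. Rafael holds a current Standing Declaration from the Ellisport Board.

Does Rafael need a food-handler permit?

Yes — Rafael must hold a food-handler permit.

All of (a)'s requirements are met (the jarred condiments are shelf-stable; the coverage ratio is 86%, less than the 88% limit). But: (f) operates against (a): the qualifying period is 275 days, meeting the 270 days threshold. (g) would limit (f) — a current Standing Approval is held — but (h) sets (g) aside: (h) is triggered — a current Standing Notice is held. (i) would limit (h) — some sales are to a restaurant for resale — but (j) sets (i) aside: (j) is triggered — a current Class A Declaration is held. (k) would limit (j) — a current Category 3 Exemption Letter is held — but (l) sets (k) aside: (l) operates against (k): the jarred condiments contain meat. So (a) is unavailable.
Exception (b) fails — no current Provisional Approval is held.
Exception (c) fails — the Category 4 Exemption Letter is not current.
Exception (d) fails — no current Tier 1 Approval is held.
All of (e)'s requirements are met (the jarred condiments are home-kitchen produced; the reference index is 666, below the 795 limit; gross monthly sales are $1,180, under the $1,230 limit). Turning to paragraphs (o)–(p): (o) is triggered — the baseline figure is 604, less than the 661 limit. (p), which would lift (o), is inapplicable — the reportable unit count is 78, not less than 76. Exception (e) does not apply.
None of the exceptions is available; § 27.5 applies in full.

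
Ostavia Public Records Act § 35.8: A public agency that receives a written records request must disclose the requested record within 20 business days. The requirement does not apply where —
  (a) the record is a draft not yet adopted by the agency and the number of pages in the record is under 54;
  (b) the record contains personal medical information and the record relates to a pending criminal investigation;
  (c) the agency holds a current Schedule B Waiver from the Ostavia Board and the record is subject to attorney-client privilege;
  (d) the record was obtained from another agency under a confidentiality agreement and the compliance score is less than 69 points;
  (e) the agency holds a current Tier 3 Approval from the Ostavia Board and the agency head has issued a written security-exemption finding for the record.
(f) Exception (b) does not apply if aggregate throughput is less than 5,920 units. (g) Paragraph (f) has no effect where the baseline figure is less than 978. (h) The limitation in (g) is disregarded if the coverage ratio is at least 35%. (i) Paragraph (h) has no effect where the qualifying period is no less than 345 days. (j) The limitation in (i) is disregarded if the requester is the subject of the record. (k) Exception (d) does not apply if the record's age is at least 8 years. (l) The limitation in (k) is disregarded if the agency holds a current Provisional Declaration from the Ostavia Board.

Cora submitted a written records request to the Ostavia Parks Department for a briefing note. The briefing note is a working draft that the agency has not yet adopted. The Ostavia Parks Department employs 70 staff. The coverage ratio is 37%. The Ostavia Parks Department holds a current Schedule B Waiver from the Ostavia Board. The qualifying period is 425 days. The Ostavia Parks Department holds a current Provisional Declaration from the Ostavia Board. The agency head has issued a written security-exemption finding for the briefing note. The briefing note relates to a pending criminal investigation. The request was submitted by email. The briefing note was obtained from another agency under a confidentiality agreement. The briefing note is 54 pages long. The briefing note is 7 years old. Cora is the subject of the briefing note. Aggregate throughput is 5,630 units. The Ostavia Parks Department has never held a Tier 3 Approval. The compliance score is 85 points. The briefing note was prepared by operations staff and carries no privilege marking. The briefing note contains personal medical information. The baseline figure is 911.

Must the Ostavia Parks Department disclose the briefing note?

Exception (a) does not apply: the number of pages in the record is 54, not under 54.
Exception (b): the briefing note contains personal medical information; the briefing note relates to a pending investigation — every condition holds. Turning to paragraphs (f)–(j): (f) operates against (b): aggregate throughput is 5,630 units, less than the 5,920 units limit. (g) would limit (f) — the baseline figure is 911, less than the 978 limit — but (h) sets (g) aside: (h) operates against (g): the coverage ratio is 37%, meeting the 35% threshold. (i) is triggered (the qualifying period is 425 days, meeting the 345 days threshold), but is overridden by (j): (j) applies — Cora is the subject of the briefing note. Exception (b) does not apply.
Exception (c) requires that the record is subject to attorney-client privilege; but the briefing note carries no privilege marking, so (c) is unavailable.
Exception (d) fails — the compliance score is 85 points, not less than 69 points.
Exception (e) fails — no current Tier 3 Approval is held.
No exception applies. The general rule governs.

Yes — the Ostavia Parks Department must disclose the briefing note.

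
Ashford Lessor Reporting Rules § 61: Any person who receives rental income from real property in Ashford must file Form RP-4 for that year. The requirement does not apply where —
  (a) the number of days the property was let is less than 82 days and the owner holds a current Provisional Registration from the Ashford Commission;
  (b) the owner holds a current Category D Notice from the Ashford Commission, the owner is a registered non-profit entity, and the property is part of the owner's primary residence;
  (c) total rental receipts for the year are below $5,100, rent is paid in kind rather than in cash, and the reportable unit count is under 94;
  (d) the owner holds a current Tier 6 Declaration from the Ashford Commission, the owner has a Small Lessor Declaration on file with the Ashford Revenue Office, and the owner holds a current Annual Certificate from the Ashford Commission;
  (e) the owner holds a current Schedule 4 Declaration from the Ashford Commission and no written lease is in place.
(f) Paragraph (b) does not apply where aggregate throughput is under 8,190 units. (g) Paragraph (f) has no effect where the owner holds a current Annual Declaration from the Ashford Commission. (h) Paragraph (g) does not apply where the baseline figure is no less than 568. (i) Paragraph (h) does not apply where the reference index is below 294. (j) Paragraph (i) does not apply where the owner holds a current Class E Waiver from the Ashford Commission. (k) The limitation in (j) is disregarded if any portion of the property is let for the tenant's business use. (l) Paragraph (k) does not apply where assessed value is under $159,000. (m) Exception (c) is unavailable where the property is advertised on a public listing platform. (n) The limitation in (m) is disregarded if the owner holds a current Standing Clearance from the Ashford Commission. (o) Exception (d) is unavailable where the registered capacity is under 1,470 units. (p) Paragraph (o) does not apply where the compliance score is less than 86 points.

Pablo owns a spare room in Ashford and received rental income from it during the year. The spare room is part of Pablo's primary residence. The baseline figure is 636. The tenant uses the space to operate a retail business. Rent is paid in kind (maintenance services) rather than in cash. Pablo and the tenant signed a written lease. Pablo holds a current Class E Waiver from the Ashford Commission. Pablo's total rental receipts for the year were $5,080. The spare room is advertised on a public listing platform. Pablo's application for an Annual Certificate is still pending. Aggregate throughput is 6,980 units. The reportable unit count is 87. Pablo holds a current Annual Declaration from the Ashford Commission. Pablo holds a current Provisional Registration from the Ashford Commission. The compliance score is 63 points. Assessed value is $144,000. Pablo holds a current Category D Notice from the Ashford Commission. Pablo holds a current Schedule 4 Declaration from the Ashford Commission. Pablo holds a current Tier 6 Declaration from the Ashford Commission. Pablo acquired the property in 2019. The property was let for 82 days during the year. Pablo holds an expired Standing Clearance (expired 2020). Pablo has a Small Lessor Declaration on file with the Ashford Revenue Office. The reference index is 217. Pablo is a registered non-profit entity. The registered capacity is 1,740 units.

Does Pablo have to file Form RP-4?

Exception (a) requires that the number of days the property was let is less than 82 days; but the number of days the property was let is 82 days, not less than 82 days, so (a) is unavailable.
All of (b)'s requirements are met (a current Category D Notice is held; Pablo is a registered non-profit; the spare room is part of the primary residence). Turning to paragraphs (f)–(l): (f) operates against (b): aggregate throughput is 6,980 units, under the 8,190 units limit. (g) applies (a current Annual Declaration is held), but is itself disapplied by (h): (h) is triggered — the baseline figure is 636, meeting the 568 threshold. (i) is engaged (the reference index is 217, below the 294 limit), but is overridden by (j): (j) is triggered — a current Class E Waiver is held. (k) would limit (j) — the space is let for business use — but (l) sets (k) aside: (l) applies — assessed value is $144,000, under the $159,000 limit. So (b) is unavailable.
Exception (c)'s conditions are all satisfied: total rental receipts for the year are $5,080, below the $5,100 limit; rent is paid in kind; the reportable unit count is 87, under the 94 limit. Turning to paragraphs (m)–(n): (m) operates against (c): the property is publicly advertised. (n), which would lift (m), is not triggered — there is no Standing Clearance in force. Exception (c) does not apply.
Exception (d) does not apply: the Annual Certificate is not current.
Exception (e) fails — a written lease is in place.
No exception applies. The general rule governs.

Yes — Pablo must file Form RP-4.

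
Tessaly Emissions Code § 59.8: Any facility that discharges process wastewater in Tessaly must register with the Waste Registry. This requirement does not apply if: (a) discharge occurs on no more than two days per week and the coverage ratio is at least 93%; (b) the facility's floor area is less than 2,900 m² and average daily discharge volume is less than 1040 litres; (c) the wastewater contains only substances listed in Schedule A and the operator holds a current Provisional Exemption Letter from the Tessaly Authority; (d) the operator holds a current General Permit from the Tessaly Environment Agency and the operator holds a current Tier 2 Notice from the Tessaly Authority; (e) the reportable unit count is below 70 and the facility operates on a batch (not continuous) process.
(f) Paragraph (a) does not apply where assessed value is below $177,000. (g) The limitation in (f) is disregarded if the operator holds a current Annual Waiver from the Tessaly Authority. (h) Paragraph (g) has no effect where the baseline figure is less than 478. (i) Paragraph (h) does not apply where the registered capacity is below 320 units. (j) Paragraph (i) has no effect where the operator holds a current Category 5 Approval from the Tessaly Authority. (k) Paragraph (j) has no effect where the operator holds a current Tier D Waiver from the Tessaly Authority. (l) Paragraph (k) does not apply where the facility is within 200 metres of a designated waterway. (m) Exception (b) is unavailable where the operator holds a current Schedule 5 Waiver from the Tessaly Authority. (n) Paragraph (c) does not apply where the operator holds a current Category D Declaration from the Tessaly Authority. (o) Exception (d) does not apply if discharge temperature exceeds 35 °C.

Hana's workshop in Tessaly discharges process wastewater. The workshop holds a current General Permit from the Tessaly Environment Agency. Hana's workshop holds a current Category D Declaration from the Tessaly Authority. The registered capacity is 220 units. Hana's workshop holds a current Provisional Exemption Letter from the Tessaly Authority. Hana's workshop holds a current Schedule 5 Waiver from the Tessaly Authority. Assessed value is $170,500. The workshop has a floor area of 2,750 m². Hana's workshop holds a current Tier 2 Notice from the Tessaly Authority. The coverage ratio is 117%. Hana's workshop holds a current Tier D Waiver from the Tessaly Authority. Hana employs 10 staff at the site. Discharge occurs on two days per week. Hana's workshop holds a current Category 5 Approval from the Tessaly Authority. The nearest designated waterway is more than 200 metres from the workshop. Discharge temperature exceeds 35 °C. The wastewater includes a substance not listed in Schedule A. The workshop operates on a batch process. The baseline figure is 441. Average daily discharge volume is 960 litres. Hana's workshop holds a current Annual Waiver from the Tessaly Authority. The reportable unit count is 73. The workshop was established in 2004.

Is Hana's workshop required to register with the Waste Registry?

Exception (a)'s conditions are all satisfied: discharge occurs on no more than two days per week; the coverage ratio is 117%, meeting the 93% threshold. Applying paragraphs (f)–(l): (f) is triggered (assessed value is $170,500, below the $177,000 limit), but is set aside by (g): (g) operates against (f): a current Annual Waiver is held. (h) is triggered (the baseline figure is 441, less than the 478 limit), but is itself disapplied by (i): (i) is triggered — the registered capacity is 220 units, below the 320 units limit. (j) would limit (i) — a current Category 5 Approval is held — but (k) sets (j) aside: (k) is triggered — a current Tier D Waiver is held. (l) is inapplicable (the workshop is more than 200 m from any designated waterway), so (k) stands. Exception (a) stands.
All of (b)'s requirements are met (the facility's floor area is 2,750 m², less than the 2,900 m² limit; average daily discharge volume is 960 litres, less than the 1040 litres limit). However, paragraph (m) must be considered: (m) operates against (b): a current Schedule 5 Waiver is held. Exception (b) does not apply.
Exception (c) does not apply: the wastewater includes a non-Schedule-A substance.
Exception (d): a current General Permit is held; a current Tier 2 Notice is held — every condition holds. But applying paragraph (o): (o) applies — discharge temperature exceeds 35 °C. So (d) is unavailable.
Exception (e) does not apply: the reportable unit count is 73, not below 70.

No — exception (a) applies; Hana's workshop is not required to register with the Waste Registry.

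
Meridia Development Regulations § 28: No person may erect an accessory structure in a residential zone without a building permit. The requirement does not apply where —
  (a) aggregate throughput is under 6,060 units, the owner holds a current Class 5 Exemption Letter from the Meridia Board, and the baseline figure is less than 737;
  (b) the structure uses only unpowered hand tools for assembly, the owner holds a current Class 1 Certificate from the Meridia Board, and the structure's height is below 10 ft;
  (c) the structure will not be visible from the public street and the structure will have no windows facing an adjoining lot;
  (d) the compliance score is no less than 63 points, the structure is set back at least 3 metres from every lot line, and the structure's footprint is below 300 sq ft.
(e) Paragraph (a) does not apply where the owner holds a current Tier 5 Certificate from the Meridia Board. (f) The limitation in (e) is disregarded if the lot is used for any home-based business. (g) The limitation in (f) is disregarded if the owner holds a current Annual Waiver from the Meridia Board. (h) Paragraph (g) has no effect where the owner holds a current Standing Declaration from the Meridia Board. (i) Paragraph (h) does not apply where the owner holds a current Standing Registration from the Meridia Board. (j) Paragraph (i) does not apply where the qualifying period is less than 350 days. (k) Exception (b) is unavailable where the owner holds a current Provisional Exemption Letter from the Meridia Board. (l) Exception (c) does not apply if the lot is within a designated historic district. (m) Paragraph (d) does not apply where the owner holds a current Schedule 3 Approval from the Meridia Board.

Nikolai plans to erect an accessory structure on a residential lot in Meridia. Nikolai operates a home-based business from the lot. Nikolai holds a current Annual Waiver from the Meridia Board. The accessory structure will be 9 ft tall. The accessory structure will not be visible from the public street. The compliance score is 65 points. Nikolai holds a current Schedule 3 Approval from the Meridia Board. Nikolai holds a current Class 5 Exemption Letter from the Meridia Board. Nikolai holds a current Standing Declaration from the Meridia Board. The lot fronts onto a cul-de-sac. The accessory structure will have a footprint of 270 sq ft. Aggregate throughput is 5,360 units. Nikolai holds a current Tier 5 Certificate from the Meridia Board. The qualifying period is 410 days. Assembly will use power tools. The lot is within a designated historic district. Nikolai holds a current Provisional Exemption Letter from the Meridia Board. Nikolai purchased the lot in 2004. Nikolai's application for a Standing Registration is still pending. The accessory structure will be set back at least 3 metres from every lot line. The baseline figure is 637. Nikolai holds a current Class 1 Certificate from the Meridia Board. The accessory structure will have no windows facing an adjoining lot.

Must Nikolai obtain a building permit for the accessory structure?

Exception (a): aggregate throughput is 5,360 units, under the 6,060 units limit; a current Class 5 Exemption Letter is held; the baseline figure is 637, less than the 737 limit — every condition holds. Considering the limiting provisions: (e) is engaged (a current Tier 5 Certificate is held), but is set aside by (f): (f) operates against (e): a home-based business operates on the lot. (g) is engaged (a current Annual Waiver is held), but is displaced by (h): (h) operates against (g): a current Standing Declaration is held. (i), which would lift (h), is not triggered — there is no Standing Registration in force. Exception (a) stands.
Exception (b) does not apply: assembly uses power tools.
Exception (c)'s conditions are all satisfied: the structure will not be visible from the street; no windows face an adjoining lot. However, paragraph (l) must be considered: (l) operates against (c): the lot is in a historic district. (c) is therefore removed.
Exception (d) is satisfied on its face — the compliance score is 65 points, meeting the 63 points threshold; the setback is at least 3 m on every side; the structure's footprint is 270 sq ft, below the 300 sq ft limit. But applying paragraph (m): (m) applies — a current Schedule 3 Approval is held. (d) is therefore removed.

No — exception (a) applies; Nikolai does not need a building permit.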